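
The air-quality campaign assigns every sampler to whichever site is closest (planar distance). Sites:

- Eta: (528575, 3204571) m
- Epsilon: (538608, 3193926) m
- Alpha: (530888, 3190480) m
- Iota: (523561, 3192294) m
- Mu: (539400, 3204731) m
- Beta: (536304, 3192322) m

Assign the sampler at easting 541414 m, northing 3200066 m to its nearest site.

Mu

Squared distances to each site:
Eta: 185134946.000; Epsilon: 45573236.000; Alpha: 202688072.000; Iota: 379133593.000; Mu: 25818421.000; Beta: 86081636.000.
Minimum at Mu.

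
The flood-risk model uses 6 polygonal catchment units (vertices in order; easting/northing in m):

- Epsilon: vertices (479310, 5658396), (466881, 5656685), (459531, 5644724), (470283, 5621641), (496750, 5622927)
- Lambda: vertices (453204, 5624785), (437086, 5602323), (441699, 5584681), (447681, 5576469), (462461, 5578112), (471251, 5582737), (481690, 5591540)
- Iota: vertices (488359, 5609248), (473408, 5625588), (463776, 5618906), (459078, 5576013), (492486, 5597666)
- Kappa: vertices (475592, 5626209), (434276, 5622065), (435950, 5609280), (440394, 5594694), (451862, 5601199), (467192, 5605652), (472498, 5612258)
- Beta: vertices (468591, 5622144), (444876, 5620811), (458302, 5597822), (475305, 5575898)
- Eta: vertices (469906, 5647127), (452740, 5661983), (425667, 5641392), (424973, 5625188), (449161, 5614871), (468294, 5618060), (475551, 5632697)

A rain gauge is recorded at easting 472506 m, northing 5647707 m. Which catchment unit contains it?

Cast a ray rightward from (472506, 5647707). For each polygon, the edges (by vertex number in listed order) whose endpoints lie on opposite sides of northing = 5647707, where each meets that height, and whether that is right or left of the point:
Epsilon: 2–3 at easting≈461364.0 (left), 5–1 at easting≈484565.7 (right) → 1 crossing.
Lambda: no edge straddles that height → 0 crossings.
Iota: no edge straddles that height → 0 crossings.
Kappa: no edge straddles that height → 0 crossings.
Beta: no edge straddles that height → 0 crossings.
Eta: 1–2 at easting≈469235.8 (left), 2–3 at easting≈433969.9 (left) → 0 crossings.
Only Epsilon has an odd count, so the point is inside Epsilon.

Epsilon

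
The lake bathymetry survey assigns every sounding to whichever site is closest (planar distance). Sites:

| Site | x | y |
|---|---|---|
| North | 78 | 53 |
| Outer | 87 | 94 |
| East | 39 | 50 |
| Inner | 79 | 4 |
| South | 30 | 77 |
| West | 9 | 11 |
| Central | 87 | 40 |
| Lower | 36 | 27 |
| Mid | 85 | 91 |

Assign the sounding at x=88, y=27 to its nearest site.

Central

Squared distances to each site:
North: 776.000; Outer: 4490.000; East: 2930.000; Inner: 610.000; South: 5864.000; West: 6497.000; Central: 170.000; Lower: 2704.000; Mid: 4105.000.
Minimum at Central.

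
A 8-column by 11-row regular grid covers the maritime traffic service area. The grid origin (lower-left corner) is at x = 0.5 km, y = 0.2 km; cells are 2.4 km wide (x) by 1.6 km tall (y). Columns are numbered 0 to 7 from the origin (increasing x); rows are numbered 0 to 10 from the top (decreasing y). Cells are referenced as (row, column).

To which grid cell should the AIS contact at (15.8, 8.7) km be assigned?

(5, 6)

Column index: ⌊(15.8 − 0.5) / 2.4⌋ = ⌊6.375⌋ = 6
Row offset from origin: ⌊(8.7 − 0.2) / 1.6⌋ = ⌊5.312⌋ = 5 → row 5 (counted from top)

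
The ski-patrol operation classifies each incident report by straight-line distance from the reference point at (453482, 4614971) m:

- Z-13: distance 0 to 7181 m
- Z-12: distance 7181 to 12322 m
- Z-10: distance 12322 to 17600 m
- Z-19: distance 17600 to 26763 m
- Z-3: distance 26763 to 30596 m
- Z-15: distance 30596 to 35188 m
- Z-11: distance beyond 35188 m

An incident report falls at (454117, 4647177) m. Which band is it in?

Distance = √((454117−453482)² + (4647177−4614971)²) = √(403225.000 + 1037226436.000) = 32212.259 m.
30596 ≤ 32212.259 < 35188 → Z-15.

Z-15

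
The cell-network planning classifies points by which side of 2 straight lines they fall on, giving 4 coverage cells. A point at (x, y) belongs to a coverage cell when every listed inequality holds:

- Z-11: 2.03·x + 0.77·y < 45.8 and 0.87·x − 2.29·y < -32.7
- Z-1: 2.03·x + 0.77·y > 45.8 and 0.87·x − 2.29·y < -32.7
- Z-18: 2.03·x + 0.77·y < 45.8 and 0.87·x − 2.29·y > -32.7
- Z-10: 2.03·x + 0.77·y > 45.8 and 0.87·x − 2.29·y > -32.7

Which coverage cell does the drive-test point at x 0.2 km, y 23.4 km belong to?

Z-11

2.03·0.2 + 0.77·23.4 = 18.424, which is < 45.8
0.87·0.2 − 2.29·23.4 = -53.412, which is < -32.7
This sign pattern matches Z-11.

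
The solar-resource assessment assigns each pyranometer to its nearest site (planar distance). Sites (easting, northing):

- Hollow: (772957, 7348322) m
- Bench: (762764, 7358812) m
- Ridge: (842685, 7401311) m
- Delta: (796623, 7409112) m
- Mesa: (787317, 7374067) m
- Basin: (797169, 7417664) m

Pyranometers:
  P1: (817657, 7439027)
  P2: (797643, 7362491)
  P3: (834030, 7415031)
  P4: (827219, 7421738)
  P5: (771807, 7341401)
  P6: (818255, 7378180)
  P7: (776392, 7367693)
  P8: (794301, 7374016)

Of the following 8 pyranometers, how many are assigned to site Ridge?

P1 → Basin
P2 → Mesa
P3 → Ridge
P4 → Ridge
P5 → Hollow
P6 → Mesa
P7 → Mesa
P8 → Mesa
2 of the 8 go to Ridge.

2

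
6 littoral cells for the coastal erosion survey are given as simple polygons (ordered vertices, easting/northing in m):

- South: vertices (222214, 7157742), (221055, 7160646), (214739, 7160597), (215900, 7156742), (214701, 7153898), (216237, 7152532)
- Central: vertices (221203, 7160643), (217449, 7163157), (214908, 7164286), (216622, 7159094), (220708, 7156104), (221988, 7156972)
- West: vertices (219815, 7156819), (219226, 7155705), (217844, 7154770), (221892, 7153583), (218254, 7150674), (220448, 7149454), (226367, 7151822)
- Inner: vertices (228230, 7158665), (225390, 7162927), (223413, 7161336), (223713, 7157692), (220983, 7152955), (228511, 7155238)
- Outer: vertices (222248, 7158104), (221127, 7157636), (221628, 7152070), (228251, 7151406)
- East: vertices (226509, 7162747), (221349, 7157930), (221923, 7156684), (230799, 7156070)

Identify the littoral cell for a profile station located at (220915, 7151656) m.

Cast a ray rightward from (220915, 7151656). For each polygon, the edges (by vertex number in listed order) whose endpoints lie on opposite sides of northing = 7151656, where each meets that height, and whether that is right or left of the point:
South: no edge straddles that height → 0 crossings.
Central: no edge straddles that height → 0 crossings.
West: 4–5 at easting≈219482.1 (left), 6–7 at easting≈225952.1 (right) → 1 crossing.
Inner: no edge straddles that height → 0 crossings.
Outer: 3–4 at easting≈225757.4 (right), 4–1 at easting≈228026.9 (right) → 2 crossings.
East: no edge straddles that height → 0 crossings.
Only West has an odd count, so the point is inside West.

West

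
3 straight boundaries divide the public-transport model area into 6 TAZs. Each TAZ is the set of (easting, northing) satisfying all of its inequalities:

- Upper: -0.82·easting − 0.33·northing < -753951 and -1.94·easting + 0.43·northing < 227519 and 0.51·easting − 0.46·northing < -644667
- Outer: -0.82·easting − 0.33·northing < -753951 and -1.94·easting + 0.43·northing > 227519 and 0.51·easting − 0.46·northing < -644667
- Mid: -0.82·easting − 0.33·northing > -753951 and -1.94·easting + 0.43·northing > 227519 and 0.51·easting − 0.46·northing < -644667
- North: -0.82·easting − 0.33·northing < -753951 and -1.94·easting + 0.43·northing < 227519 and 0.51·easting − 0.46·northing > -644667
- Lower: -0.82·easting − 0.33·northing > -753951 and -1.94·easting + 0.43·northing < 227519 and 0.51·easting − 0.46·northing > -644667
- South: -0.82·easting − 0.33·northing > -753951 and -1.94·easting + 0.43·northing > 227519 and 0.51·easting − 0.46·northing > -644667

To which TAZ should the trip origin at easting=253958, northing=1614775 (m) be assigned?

Lower

-0.82·253958 − 0.33·1614775 = -741121.310, which is > -753951
-1.94·253958 + 0.43·1614775 = 201674.730, which is < 227519
0.51·253958 − 0.46·1614775 = -613277.920, which is > -644667
This sign pattern matches Lower.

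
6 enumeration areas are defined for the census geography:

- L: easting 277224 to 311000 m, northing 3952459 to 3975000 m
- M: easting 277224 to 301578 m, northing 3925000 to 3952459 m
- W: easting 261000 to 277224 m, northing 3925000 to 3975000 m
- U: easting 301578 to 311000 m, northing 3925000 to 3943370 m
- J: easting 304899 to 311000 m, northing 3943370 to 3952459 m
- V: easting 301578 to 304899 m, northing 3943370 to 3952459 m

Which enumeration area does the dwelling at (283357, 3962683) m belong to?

The point has easting = 283357 and northing = 3962683.
Only L satisfies 277224 ≤ easting ≤ 311000 and 3952459 ≤ northing ≤ 3975000.

L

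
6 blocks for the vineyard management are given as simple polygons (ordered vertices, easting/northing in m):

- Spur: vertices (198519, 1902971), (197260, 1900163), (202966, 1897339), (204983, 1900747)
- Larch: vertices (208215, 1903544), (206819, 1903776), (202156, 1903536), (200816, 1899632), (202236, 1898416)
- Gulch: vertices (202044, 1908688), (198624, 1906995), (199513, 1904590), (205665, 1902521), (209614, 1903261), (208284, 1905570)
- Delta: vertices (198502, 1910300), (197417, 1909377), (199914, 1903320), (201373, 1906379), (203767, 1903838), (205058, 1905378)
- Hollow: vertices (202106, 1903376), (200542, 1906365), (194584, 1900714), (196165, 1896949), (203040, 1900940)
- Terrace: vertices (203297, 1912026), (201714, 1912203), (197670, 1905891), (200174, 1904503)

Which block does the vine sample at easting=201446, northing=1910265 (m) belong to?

Cast a ray rightward from (201446, 1910265). For each polygon, the edges (by vertex number in listed order) whose endpoints lie on opposite sides of northing = 1910265, where each meets that height, and whether that is right or left of the point:
Spur: no edge straddles that height → 0 crossings.
Larch: no edge straddles that height → 0 crossings.
Gulch: no edge straddles that height → 0 crossings.
Delta: 1–2 at easting≈198460.9 (left), 6–1 at easting≈198548.6 (left) → 0 crossings.
Hollow: no edge straddles that height → 0 crossings.
Terrace: 2–3 at easting≈200472.4 (left), 4–1 at easting≈202566.0 (right) → 1 crossing.
Only Terrace has an odd count, so the point is inside Terrace.

Terrace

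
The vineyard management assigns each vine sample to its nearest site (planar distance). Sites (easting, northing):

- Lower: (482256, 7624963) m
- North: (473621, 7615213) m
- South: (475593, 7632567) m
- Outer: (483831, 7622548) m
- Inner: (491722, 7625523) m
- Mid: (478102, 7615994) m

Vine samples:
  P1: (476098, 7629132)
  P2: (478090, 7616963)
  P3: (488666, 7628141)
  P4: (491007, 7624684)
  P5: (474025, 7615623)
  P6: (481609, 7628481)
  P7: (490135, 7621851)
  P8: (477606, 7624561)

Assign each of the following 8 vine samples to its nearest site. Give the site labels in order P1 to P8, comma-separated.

P1 → South (d²=12054250.00)
P2 → Mid (d²=939105.00)
P3 → Inner (d²=16193060.00)
P4 → Inner (d²=1215146.00)
P5 → North (d²=331316.00)
P6 → Lower (d²=12794933.00)
P7 → Inner (d²=16002153.00)
P8 → Lower (d²=21784104.00)

South, Mid, Inner, Inner, North, Lower, Inner, Lower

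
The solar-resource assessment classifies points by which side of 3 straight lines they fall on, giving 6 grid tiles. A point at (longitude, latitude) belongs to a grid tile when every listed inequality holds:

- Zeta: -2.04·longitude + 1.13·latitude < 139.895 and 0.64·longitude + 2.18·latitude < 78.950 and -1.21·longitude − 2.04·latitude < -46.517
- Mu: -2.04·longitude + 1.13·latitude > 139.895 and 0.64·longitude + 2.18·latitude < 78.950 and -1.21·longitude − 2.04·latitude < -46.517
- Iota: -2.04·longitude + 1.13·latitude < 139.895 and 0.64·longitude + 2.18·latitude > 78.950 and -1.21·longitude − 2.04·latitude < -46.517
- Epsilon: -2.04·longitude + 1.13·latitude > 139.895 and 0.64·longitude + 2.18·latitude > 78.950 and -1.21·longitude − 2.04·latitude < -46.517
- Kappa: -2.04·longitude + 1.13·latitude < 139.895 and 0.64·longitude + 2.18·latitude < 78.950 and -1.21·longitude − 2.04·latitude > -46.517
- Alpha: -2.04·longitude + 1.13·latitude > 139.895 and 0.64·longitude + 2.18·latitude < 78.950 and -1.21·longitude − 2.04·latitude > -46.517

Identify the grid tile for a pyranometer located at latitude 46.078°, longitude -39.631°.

-2.04·-39.631 + 1.13·46.078 = 132.915, which is < 139.895
0.64·-39.631 + 2.18·46.078 = 75.086, which is < 78.950
-1.21·-39.631 − 2.04·46.078 = -46.046, which is > -46.517
This sign pattern matches Kappa.

Kappa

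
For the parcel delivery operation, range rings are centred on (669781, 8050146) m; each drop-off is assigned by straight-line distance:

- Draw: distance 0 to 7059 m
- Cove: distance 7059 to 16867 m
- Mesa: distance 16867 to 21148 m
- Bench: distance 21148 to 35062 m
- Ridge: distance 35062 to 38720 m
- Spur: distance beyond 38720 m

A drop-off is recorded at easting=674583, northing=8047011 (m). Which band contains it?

Draw

Distance = √((674583−669781)² + (8047011−8050146)²) = √(23059204.000 + 9828225.000) = 5734.756 m.
0 ≤ 5734.756 < 7059 → Draw.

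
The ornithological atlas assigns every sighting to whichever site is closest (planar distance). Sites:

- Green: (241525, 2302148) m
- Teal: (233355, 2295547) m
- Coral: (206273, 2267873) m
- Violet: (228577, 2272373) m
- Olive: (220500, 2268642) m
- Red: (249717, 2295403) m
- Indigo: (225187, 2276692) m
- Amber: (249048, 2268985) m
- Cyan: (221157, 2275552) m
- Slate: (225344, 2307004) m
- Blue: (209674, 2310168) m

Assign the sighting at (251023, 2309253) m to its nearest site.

Green

Squared distances to each site:
Green: 140693029.000; Teal: 500012660.000; Coral: 3714866900.000; Violet: 1863957316.000; Olive: 2580906850.000; Red: 193528136.000; Indigo: 1727717617.000; Amber: 1625412449.000; Cyan: 2027735357.000; Slate: 664469042.000; Blue: 1710577026.000.
Minimum at Green.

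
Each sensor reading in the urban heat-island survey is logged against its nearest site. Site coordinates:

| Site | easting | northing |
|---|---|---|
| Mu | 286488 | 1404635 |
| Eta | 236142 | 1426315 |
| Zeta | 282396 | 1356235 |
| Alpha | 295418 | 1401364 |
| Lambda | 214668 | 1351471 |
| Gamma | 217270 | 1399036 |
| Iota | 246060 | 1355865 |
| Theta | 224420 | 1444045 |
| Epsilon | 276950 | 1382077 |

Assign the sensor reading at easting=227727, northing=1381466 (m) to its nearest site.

Gamma

Squared distances to each site:
Mu: 3989657682.000; Eta: 2082245026.000; Zeta: 3625302922.000; Alpha: 4978001885.000; Lambda: 1070237506.000; Gamma: 418053749.000; Iota: 991510090.000; Theta: 3927067490.000; Epsilon: 2423277050.000.
Minimum at Gamma.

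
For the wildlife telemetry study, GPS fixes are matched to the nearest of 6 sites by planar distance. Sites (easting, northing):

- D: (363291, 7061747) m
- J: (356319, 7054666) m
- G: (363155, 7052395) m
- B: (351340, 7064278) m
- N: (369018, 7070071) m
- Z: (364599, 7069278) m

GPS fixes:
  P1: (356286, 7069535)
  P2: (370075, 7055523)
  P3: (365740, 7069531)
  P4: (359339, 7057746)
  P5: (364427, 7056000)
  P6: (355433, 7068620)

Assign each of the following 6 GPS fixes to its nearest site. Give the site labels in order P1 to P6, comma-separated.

B, G, Z, J, G, B

P1 → B (d²=52098965.00)
P2 → G (d²=57670784.00)
P3 → Z (d²=1365890.00)
P4 → J (d²=18606800.00)
P5 → G (d²=14614009.00)
P6 → B (d²=35605613.00)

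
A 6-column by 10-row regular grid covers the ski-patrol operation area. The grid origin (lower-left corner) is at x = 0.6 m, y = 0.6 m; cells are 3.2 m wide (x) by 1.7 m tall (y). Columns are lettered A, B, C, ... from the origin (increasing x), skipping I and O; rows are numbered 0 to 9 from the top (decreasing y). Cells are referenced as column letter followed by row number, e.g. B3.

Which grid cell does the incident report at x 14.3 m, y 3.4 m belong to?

Column index: ⌊(14.3 − 0.6) / 3.2⌋ = ⌊4.281⌋ = 4 → column E
Row offset from origin: ⌊(3.4 − 0.6) / 1.7⌋ = ⌊1.647⌋ = 1 → row 8 (counted from top)

E8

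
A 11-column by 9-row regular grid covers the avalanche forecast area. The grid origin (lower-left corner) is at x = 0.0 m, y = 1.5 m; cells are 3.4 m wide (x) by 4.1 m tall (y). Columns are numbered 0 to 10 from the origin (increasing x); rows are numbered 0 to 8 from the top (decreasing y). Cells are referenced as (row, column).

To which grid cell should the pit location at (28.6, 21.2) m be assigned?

(4, 8)

Column index: ⌊(28.6 − 0.0) / 3.4⌋ = ⌊8.412⌋ = 8
Row offset from origin: ⌊(21.2 − 1.5) / 4.1⌋ = ⌊4.805⌋ = 4 → row 4 (counted from top)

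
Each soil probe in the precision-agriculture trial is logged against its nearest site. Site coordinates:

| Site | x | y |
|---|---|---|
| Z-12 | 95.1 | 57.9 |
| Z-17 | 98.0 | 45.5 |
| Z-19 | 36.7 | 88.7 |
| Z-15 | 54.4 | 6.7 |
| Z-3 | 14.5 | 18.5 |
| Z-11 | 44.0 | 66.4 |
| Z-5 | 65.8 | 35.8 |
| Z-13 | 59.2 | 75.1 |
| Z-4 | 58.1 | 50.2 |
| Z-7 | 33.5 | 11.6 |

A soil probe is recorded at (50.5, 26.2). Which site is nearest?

Z-5

Squared distances to each site:
Z-12: 2994.050; Z-17: 2628.740; Z-19: 4096.690; Z-15: 395.460; Z-3: 1355.290; Z-11: 1658.290; Z-5: 326.250; Z-13: 2466.900; Z-4: 633.760; Z-7: 502.160.
Minimum at Z-5.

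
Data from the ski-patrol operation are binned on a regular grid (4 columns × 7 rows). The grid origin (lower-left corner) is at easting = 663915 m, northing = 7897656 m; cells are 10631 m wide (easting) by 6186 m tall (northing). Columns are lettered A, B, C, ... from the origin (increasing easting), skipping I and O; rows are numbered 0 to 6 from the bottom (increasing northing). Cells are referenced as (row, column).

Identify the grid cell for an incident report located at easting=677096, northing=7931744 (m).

(5, B)

Column index: ⌊(677096 − 663915) / 10631⌋ = ⌊1.240⌋ = 1 → column B
Row offset from origin: ⌊(7931744 − 7897656) / 6186⌋ = ⌊5.511⌋ = 5 → row 5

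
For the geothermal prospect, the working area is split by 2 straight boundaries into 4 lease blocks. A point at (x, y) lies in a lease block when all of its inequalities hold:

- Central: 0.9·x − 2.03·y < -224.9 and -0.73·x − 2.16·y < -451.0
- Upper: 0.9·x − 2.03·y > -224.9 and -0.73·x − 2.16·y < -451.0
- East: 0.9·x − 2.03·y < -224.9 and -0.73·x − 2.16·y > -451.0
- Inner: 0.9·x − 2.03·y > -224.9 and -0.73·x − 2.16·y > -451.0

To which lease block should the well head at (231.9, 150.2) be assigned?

0.9·231.9 − 2.03·150.2 = -96.196, which is > -224.9
-0.73·231.9 − 2.16·150.2 = -493.719, which is < -451.0
This sign pattern matches Upper.

Upper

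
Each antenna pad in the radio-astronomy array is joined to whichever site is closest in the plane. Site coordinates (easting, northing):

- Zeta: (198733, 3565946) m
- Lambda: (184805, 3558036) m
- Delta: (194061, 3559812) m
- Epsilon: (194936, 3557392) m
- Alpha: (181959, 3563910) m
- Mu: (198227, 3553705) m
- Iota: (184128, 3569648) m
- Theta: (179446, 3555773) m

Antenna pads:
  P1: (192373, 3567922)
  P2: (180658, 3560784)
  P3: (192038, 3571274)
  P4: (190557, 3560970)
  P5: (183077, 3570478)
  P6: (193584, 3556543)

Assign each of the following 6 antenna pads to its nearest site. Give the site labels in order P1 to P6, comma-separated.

Zeta, Alpha, Iota, Delta, Iota, Epsilon

P1 → Zeta (d²=44354176.00)
P2 → Alpha (d²=11464477.00)
P3 → Iota (d²=65211976.00)
P4 → Delta (d²=13618980.00)
P5 → Iota (d²=1793501.00)
P6 → Epsilon (d²=2548705.00)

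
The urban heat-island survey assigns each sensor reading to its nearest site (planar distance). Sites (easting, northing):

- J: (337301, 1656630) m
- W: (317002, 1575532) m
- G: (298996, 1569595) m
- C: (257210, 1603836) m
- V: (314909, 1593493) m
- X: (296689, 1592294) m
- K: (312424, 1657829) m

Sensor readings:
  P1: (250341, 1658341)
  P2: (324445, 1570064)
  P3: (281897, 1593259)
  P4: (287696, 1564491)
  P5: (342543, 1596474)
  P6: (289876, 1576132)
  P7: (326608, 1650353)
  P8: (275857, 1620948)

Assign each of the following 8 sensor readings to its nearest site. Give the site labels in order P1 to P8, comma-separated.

C, W, X, G, V, G, J, C

P1 → C (d²=3017978186.00)
P2 → W (d²=85297273.00)
P3 → X (d²=219734489.00)
P4 → G (d²=153740816.00)
P5 → V (d²=772524317.00)
P6 → G (d²=125906769.00)
P7 → J (d²=153740978.00)
P8 → C (d²=640531153.00)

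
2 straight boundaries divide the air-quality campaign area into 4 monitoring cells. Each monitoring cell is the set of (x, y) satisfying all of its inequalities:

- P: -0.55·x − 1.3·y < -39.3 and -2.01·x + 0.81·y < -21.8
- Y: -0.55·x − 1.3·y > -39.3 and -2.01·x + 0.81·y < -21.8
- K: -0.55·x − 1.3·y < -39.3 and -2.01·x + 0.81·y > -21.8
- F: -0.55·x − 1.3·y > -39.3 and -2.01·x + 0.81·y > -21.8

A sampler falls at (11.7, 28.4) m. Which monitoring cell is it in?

-0.55·11.7 − 1.3·28.4 = -43.355, which is < -39.3
-2.01·11.7 + 0.81·28.4 = -0.513, which is > -21.8
This sign pattern matches K.

K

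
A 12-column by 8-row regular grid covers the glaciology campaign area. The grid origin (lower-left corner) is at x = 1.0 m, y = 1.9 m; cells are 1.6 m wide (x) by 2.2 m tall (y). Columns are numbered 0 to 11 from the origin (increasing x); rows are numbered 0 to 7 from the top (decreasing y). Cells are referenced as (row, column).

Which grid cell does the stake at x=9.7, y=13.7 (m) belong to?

(2, 5)

Column index: ⌊(9.7 − 1.0) / 1.6⌋ = ⌊5.437⌋ = 5
Row offset from origin: ⌊(13.7 − 1.9) / 2.2⌋ = ⌊5.364⌋ = 5 → row 2 (counted from top)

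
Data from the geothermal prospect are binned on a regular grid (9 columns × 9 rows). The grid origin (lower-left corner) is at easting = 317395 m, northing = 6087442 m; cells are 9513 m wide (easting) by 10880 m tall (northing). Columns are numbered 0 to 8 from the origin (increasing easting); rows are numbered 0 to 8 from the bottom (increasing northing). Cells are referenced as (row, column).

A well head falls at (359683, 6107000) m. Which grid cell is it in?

Column index: ⌊(359683 − 317395) / 9513⌋ = ⌊4.445⌋ = 4
Row offset from origin: ⌊(6107000 − 6087442) / 10880⌋ = ⌊1.798⌋ = 1 → row 1

(1, 4)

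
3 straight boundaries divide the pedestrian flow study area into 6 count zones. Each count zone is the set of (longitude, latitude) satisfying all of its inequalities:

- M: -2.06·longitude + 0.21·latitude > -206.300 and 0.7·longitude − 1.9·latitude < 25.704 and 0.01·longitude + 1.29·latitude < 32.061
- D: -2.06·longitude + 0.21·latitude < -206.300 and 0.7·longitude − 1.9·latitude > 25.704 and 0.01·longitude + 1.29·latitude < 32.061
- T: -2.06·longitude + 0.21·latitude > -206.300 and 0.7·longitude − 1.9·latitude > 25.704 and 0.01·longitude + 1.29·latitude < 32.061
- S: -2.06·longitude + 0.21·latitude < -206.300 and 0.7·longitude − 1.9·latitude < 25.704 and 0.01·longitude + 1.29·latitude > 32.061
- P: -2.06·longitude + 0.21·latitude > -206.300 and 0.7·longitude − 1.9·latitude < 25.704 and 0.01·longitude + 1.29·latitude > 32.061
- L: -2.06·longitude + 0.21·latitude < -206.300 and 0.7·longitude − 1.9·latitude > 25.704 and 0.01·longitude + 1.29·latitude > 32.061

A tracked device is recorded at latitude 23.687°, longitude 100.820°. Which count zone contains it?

-2.06·100.820 + 0.21·23.687 = -202.715, which is > -206.300
0.7·100.820 − 1.9·23.687 = 25.569, which is < 25.704
0.01·100.820 + 1.29·23.687 = 31.564, which is < 32.061
This sign pattern matches M.

M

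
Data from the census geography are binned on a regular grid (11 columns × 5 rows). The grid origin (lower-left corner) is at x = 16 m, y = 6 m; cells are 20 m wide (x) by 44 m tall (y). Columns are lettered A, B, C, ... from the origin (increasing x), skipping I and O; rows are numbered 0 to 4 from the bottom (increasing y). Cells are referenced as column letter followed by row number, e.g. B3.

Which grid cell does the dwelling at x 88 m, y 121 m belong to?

D2

Column index: ⌊(88 − 16) / 20⌋ = ⌊3.600⌋ = 3 → column D
Row offset from origin: ⌊(121 − 6) / 44⌋ = ⌊2.614⌋ = 2 → row 2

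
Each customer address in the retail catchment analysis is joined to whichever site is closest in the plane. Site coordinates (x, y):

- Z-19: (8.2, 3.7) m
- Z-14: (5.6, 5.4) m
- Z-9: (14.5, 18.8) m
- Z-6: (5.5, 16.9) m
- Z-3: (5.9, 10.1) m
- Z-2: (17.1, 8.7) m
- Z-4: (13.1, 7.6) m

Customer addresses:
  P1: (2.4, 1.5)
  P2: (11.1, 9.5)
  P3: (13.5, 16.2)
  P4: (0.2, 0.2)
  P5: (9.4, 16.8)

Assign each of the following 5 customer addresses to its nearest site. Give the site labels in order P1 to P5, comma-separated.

Z-14, Z-4, Z-9, Z-14, Z-6

P1 → Z-14 (d²=25.45)
P2 → Z-4 (d²=7.61)
P3 → Z-9 (d²=7.76)
P4 → Z-14 (d²=56.20)
P5 → Z-6 (d²=15.22)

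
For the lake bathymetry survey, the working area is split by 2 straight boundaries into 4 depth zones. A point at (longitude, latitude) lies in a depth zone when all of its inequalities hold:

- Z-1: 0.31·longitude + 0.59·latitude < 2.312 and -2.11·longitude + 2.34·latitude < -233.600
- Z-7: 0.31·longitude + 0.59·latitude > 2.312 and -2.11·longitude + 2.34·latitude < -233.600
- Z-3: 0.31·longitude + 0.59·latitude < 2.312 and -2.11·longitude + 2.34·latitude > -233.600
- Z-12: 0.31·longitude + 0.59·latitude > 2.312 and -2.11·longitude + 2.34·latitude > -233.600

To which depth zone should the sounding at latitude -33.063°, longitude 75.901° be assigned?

0.31·75.901 + 0.59·-33.063 = 4.022, which is > 2.312
-2.11·75.901 + 2.34·-33.063 = -237.519, which is < -233.600
This sign pattern matches Z-7.

Z-7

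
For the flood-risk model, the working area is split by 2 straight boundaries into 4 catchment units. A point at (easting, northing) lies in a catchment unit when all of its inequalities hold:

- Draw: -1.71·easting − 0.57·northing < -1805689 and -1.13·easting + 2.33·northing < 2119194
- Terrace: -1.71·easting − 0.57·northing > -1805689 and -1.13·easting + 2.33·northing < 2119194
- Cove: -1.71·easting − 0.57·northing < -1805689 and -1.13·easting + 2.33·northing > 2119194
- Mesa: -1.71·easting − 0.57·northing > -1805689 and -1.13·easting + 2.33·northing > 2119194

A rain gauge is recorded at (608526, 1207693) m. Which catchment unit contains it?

Mesa

-1.71·608526 − 0.57·1207693 = -1728964.470, which is > -1805689
-1.13·608526 + 2.33·1207693 = 2126290.310, which is > 2119194
This sign pattern matches Mesa.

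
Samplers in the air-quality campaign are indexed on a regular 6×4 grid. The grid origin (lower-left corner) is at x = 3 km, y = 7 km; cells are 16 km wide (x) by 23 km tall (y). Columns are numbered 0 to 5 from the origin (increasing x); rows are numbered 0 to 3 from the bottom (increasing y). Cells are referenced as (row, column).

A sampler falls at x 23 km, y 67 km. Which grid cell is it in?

(2, 1)

Column index: ⌊(23 − 3) / 16⌋ = ⌊1.250⌋ = 1
Row offset from origin: ⌊(67 − 7) / 23⌋ = ⌊2.609⌋ = 2 → row 2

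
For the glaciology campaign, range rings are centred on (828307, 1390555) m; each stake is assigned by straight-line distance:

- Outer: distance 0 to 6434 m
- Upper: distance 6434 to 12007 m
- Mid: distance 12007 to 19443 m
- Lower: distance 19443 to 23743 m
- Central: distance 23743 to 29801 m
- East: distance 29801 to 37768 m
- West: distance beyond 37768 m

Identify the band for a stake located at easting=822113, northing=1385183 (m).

Upper

Distance = √((822113−828307)² + (1385183−1390555)²) = √(38365636.000 + 28858384.000) = 8199.026 m.
6434 ≤ 8199.026 < 12007 → Upper.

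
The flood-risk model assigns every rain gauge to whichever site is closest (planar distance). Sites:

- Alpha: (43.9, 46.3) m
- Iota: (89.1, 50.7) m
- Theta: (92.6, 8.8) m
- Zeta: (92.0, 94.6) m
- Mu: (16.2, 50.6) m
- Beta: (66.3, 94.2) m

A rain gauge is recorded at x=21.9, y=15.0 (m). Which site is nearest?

Squared distances to each site:
Alpha: 1463.690; Iota: 5790.330; Theta: 5036.930; Zeta: 11250.170; Mu: 1299.850; Beta: 8244.000.
Minimum at Mu.

Mu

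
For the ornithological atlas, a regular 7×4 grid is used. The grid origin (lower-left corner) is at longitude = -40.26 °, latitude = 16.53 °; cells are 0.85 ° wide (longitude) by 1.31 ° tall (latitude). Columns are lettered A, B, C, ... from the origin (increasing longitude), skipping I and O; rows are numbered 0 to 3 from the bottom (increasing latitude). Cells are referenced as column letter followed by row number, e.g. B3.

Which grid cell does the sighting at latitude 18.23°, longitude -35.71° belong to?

F1

Column index: ⌊(-35.71 − -40.26) / 0.85⌋ = ⌊5.353⌋ = 5 → column F
Row offset from origin: ⌊(18.23 − 16.53) / 1.31⌋ = ⌊1.298⌋ = 1 → row 1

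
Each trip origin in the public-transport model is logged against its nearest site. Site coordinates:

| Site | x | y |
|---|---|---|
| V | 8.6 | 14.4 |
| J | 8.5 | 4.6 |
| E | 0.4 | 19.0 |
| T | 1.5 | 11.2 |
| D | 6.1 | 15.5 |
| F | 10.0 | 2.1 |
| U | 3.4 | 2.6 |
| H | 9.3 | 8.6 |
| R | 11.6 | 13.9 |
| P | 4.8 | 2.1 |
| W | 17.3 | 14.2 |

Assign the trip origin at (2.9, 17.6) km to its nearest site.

E

Squared distances to each site:
V: 42.730; J: 200.360; E: 8.210; T: 42.920; D: 14.650; F: 290.660; U: 225.250; H: 121.960; R: 89.380; P: 243.860; W: 218.920.
Minimum at E.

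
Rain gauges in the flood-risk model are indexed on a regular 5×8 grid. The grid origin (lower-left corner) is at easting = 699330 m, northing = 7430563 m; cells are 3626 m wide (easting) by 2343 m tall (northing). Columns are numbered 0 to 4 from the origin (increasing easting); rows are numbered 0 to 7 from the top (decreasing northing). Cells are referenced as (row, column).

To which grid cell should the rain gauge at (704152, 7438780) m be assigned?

(4, 1)

Column index: ⌊(704152 − 699330) / 3626⌋ = ⌊1.330⌋ = 1
Row offset from origin: ⌊(7438780 − 7430563) / 2343⌋ = ⌊3.507⌋ = 3 → row 4 (counted from top)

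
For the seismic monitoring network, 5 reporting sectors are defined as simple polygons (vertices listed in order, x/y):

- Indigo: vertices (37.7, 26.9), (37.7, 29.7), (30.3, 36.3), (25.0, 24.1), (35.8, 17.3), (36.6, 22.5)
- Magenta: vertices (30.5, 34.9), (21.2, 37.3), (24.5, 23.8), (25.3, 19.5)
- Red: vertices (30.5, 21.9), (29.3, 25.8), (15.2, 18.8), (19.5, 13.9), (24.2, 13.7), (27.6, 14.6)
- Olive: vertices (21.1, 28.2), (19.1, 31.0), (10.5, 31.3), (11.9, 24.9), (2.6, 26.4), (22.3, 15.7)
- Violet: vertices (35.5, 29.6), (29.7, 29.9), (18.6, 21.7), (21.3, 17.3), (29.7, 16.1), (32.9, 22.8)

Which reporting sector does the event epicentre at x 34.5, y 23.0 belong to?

Indigo

Cast a ray rightward from (34.5, 23.0). For each polygon, the edges (by vertex number in listed order) whose endpoints lie on opposite sides of y = 23.0, where each meets that height, and whether that is right or left of the point:
Indigo: 4–5 at x≈26.75 (left), 6–1 at x≈36.73 (right) → 1 crossing.
Magenta: 3–4 at x≈24.65 (left), 4–1 at x≈26.48 (left) → 0 crossings.
Red: 1–2 at x≈30.16 (left), 2–3 at x≈23.66 (left) → 0 crossings.
Olive: 5–6 at x≈8.86 (left), 6–1 at x≈21.60 (left) → 0 crossings.
Violet: 2–3 at x≈20.36 (left), 6–1 at x≈32.98 (left) → 0 crossings.
Only Indigo has an odd count, so the point is inside Indigo.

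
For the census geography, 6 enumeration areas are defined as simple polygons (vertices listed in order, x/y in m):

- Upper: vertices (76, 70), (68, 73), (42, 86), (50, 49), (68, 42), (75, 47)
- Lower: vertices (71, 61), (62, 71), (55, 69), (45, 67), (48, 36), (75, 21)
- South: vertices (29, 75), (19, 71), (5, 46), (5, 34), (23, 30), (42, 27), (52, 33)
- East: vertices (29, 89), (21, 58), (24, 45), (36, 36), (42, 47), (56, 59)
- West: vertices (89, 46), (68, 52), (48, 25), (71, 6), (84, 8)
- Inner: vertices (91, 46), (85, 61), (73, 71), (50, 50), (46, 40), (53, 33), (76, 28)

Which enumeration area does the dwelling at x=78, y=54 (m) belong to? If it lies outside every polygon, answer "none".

Inner

Cast a ray rightward from (78, 54). For each polygon, the edges (by vertex number in listed order) whose endpoints lie on opposite sides of y = 54, where each meets that height, and whether that is right or left of the point:
Upper: 3–4 at x≈48.9 (left), 6–1 at x≈75.3 (left) → 0 crossings.
Lower: 4–5 at x≈46.3 (left), 6–1 at x≈71.7 (left) → 0 crossings.
South: 2–3 at x≈9.5 (left), 7–1 at x≈40.5 (left) → 0 crossings.
East: 2–3 at x≈21.9 (left), 5–6 at x≈50.2 (left) → 0 crossings.
West: no edge straddles that height → 0 crossings.
Inner: 1–2 at x≈87.8 (right), 3–4 at x≈54.4 (left) → 1 crossing.
Only Inner has an odd count, so the point is inside Inner.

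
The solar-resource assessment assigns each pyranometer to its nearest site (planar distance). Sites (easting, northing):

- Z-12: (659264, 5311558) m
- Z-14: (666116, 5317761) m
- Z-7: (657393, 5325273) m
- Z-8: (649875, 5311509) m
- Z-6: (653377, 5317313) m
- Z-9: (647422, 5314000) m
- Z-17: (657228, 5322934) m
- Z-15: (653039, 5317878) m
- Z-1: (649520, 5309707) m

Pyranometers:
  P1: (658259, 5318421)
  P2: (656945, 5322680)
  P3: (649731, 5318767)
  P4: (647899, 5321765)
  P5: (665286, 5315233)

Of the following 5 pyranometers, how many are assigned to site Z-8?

0

P1 → Z-17
P2 → Z-17
P3 → Z-15
P4 → Z-15
P5 → Z-14
0 of the 5 go to Z-8.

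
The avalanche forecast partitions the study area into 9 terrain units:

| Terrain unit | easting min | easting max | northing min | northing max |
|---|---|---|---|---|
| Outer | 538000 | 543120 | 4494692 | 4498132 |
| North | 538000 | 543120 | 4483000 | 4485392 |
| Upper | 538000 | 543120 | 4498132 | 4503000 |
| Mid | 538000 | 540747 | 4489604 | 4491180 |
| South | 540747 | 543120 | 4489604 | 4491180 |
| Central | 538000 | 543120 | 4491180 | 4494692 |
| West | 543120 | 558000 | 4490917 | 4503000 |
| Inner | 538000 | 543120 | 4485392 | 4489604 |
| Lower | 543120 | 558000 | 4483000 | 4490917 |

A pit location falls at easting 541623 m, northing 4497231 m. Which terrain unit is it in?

The point has easting = 541623 and northing = 4497231.
Only Outer satisfies 538000 ≤ easting ≤ 543120 and 4494692 ≤ northing ≤ 4498132.

Outer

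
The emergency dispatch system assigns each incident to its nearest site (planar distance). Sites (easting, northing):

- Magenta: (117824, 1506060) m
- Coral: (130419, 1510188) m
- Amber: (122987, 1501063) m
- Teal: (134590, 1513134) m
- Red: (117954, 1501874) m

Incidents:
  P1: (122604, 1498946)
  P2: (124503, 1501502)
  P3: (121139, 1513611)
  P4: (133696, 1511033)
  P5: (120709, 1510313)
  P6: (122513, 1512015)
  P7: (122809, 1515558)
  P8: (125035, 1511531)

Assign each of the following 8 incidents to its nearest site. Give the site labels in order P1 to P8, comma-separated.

Amber, Amber, Magenta, Teal, Magenta, Magenta, Coral, Coral

P1 → Amber (d²=4628378.00)
P2 → Amber (d²=2490977.00)
P3 → Magenta (d²=68006826.00)
P4 → Teal (d²=5213437.00)
P5 → Magenta (d²=26411234.00)
P6 → Magenta (d²=57448746.00)
P7 → Coral (d²=86749000.00)
P8 → Coral (d²=30791105.00)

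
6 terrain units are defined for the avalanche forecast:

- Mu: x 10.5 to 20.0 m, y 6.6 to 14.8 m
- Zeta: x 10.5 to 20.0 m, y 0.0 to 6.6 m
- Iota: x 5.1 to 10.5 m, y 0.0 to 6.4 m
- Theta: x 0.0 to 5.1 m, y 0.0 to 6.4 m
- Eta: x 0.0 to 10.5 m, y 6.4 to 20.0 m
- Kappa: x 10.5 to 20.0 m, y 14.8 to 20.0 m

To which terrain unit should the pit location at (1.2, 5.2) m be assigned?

The point has x = 1.2 and y = 5.2.
Only Theta satisfies 0.0 ≤ x ≤ 5.1 and 0.0 ≤ y ≤ 6.4.

Theta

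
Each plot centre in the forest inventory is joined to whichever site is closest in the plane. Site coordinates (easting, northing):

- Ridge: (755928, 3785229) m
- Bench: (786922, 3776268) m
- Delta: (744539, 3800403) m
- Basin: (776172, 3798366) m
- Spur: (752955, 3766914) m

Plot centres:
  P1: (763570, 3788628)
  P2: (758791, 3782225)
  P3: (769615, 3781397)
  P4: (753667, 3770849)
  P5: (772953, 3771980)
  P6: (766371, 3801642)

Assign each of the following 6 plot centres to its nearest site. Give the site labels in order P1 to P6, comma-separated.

P1 → Ridge (d²=69953365.00)
P2 → Ridge (d²=17220785.00)
P3 → Ridge (d²=202018193.00)
P4 → Spur (d²=15991169.00)
P5 → Bench (d²=213519905.00)
P6 → Basin (d²=106791777.00)

Ridge, Ridge, Ridge, Spur, Bench, Basin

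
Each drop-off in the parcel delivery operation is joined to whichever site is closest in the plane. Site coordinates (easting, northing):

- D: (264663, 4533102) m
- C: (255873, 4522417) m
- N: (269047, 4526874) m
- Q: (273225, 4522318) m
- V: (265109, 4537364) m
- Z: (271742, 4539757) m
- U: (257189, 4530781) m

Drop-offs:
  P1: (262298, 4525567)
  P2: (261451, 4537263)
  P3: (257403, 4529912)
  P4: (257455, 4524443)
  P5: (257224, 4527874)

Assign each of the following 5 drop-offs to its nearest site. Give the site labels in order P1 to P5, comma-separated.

N, V, U, C, U

P1 → N (d²=47257250.00)
P2 → V (d²=13391165.00)
P3 → U (d²=800957.00)
P4 → C (d²=6607400.00)
P5 → U (d²=8451874.00)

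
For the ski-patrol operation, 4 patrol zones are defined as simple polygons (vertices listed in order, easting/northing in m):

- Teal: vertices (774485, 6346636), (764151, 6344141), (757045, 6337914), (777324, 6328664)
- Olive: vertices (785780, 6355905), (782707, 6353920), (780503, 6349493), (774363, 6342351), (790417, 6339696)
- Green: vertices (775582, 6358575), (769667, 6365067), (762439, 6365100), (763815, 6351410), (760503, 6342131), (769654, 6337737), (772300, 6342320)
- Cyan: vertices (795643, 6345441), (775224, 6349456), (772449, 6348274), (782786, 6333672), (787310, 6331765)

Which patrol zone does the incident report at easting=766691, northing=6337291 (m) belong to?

Cast a ray rightward from (766691, 6337291). For each polygon, the edges (by vertex number in listed order) whose endpoints lie on opposite sides of northing = 6337291, where each meets that height, and whether that is right or left of the point:
Teal: 3–4 at easting≈758410.8 (left), 4–1 at easting≈775961.2 (right) → 1 crossing.
Olive: no edge straddles that height → 0 crossings.
Green: no edge straddles that height → 0 crossings.
Cyan: 3–4 at easting≈780224.0 (right), 5–1 at easting≈790677.1 (right) → 2 crossings.
Only Teal has an odd count, so the point is inside Teal.

Teal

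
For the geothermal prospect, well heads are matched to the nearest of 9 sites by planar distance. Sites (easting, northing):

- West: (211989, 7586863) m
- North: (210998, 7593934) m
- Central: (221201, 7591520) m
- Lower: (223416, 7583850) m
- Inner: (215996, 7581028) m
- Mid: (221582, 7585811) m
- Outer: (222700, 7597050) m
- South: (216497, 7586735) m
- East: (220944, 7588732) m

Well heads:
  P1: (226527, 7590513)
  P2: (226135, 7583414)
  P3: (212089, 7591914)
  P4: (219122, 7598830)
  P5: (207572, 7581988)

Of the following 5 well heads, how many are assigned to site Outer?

P1 → Central
P2 → Lower
P3 → North
P4 → Outer
P5 → West
1 of the 5 goes to Outer.

1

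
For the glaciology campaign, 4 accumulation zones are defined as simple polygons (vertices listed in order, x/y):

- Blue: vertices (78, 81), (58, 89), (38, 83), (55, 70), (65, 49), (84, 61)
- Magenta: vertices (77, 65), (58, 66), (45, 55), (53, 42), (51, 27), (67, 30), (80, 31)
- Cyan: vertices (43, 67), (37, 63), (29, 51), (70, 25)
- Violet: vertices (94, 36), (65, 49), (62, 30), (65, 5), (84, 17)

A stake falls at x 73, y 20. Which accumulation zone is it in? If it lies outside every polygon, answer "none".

Violet

Cast a ray rightward from (73, 20). For each polygon, the edges (by vertex number in listed order) whose endpoints lie on opposite sides of y = 20, where each meets that height, and whether that is right or left of the point:
Blue: no edge straddles that height → 0 crossings.
Magenta: no edge straddles that height → 0 crossings.
Cyan: no edge straddles that height → 0 crossings.
Violet: 3–4 at x≈63.2 (left), 5–1 at x≈85.6 (right) → 1 crossing.
Only Violet has an odd count, so the point is inside Violet.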